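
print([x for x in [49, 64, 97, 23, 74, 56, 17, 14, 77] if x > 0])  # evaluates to [49, 64, 97, 23, 74, 56, 17, 14, 77]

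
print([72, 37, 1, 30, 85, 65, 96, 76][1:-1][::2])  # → [37, 30, 65]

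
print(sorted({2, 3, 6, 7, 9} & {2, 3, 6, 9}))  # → [2, 3, 6, 9]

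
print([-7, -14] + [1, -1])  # [-7, -14, 1, -1]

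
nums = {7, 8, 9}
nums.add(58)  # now {7, 8, 9, 58}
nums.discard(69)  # {7, 8, 9, 58}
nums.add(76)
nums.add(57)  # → {7, 8, 9, 57, 58, 76}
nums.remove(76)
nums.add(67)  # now {7, 8, 9, 57, 58, 67}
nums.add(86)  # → {7, 8, 9, 57, 58, 67, 86}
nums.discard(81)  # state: {7, 8, 9, 57, 58, 67, 86}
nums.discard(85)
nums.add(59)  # {7, 8, 9, 57, 58, 59, 67, 86}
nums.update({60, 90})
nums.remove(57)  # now {7, 8, 9, 58, 59, 60, 67, 86, 90}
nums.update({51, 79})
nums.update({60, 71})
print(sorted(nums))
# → [7, 8, 9, 51, 58, 59, 60, 67, 71, 79, 86, 90]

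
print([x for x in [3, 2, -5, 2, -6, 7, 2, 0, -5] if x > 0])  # [3, 2, 2, 7, 2]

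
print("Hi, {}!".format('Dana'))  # Hi, Dana!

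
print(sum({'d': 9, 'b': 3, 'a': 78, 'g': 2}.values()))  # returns 92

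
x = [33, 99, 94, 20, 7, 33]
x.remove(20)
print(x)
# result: [33, 99, 94, 7, 33]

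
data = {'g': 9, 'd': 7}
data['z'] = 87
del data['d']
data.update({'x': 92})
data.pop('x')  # 92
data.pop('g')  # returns 9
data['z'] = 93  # {'z': 93}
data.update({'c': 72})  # {'z': 93, 'c': 72}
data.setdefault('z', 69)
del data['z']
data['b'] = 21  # {'c': 72, 'b': 21}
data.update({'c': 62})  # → {'c': 62, 'b': 21}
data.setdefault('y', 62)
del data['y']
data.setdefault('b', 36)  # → 21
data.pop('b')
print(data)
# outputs {'c': 62}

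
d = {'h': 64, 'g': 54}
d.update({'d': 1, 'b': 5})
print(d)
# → {'h': 64, 'g': 54, 'd': 1, 'b': 5}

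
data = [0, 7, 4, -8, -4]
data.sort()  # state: [-8, -4, 0, 4, 7]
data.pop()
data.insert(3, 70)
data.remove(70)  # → [-8, -4, 0, 4]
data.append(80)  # [-8, -4, 0, 4, 80]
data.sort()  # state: [-8, -4, 0, 4, 80]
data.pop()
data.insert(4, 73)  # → [-8, -4, 0, 4, 73]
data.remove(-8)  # [-4, 0, 4, 73]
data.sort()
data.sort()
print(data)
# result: [-4, 0, 4, 73]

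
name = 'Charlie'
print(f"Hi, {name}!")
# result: Hi, Charlie!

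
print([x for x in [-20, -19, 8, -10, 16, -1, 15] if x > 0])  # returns [8, 16, 15]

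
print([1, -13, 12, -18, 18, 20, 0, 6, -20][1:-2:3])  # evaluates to [-13, 18]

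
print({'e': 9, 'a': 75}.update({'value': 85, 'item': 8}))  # None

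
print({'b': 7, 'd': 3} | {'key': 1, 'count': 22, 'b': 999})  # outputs {'b': 999, 'd': 3, 'key': 1, 'count': 22}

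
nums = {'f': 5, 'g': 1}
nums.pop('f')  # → 5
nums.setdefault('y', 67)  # 67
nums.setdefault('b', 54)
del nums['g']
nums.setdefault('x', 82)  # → 82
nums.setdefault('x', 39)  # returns 82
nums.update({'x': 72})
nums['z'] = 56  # {'y': 67, 'b': 54, 'x': 72, 'z': 56}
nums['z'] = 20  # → {'y': 67, 'b': 54, 'x': 72, 'z': 20}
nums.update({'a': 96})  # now {'y': 67, 'b': 54, 'x': 72, 'z': 20, 'a': 96}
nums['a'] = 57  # {'y': 67, 'b': 54, 'x': 72, 'z': 20, 'a': 57}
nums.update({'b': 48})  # {'y': 67, 'b': 48, 'x': 72, 'z': 20, 'a': 57}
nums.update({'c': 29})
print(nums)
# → {'y': 67, 'b': 48, 'x': 72, 'z': 20, 'a': 57, 'c': 29}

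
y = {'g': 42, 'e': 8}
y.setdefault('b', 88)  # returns 88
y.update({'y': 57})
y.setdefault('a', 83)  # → 83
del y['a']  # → {'g': 42, 'e': 8, 'b': 88, 'y': 57}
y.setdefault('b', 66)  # 88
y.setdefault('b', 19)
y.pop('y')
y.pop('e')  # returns 8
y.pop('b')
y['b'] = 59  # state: {'g': 42, 'b': 59}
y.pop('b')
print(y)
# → {'g': 42}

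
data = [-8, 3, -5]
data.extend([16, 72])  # [-8, 3, -5, 16, 72]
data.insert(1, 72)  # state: [-8, 72, 3, -5, 16, 72]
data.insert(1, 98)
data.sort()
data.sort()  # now [-8, -5, 3, 16, 72, 72, 98]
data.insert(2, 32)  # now [-8, -5, 32, 3, 16, 72, 72, 98]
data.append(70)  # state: [-8, -5, 32, 3, 16, 72, 72, 98, 70]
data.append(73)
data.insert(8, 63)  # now [-8, -5, 32, 3, 16, 72, 72, 98, 63, 70, 73]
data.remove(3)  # [-8, -5, 32, 16, 72, 72, 98, 63, 70, 73]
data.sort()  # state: [-8, -5, 16, 32, 63, 70, 72, 72, 73, 98]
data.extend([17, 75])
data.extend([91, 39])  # [-8, -5, 16, 32, 63, 70, 72, 72, 73, 98, 17, 75, 91, 39]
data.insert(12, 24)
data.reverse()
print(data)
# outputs [39, 91, 24, 75, 17, 98, 73, 72, 72, 70, 63, 32, 16, -5, -8]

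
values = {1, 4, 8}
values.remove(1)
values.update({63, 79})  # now {4, 8, 63, 79}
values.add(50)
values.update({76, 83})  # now {4, 8, 50, 63, 76, 79, 83}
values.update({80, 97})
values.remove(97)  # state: {4, 8, 50, 63, 76, 79, 80, 83}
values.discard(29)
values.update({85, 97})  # {4, 8, 50, 63, 76, 79, 80, 83, 85, 97}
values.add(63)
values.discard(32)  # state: {4, 8, 50, 63, 76, 79, 80, 83, 85, 97}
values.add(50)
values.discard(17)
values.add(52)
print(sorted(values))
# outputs [4, 8, 50, 52, 63, 76, 79, 80, 83, 85, 97]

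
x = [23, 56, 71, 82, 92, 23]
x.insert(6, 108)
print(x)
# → [23, 56, 71, 82, 92, 23, 108]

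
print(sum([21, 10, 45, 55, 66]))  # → 197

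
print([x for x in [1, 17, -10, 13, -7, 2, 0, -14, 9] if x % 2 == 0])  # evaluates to [-10, 2, 0, -14]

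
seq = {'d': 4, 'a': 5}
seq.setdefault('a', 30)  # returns 5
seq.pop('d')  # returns 4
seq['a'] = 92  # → {'a': 92}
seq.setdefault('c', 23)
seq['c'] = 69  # {'a': 92, 'c': 69}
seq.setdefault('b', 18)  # 18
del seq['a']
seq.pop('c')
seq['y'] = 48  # {'b': 18, 'y': 48}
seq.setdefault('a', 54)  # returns 54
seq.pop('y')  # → 48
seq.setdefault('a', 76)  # 54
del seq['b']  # {'a': 54}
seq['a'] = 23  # {'a': 23}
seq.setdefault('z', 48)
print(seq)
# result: {'a': 23, 'z': 48}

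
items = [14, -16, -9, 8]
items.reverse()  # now [8, -9, -16, 14]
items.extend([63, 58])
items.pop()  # 58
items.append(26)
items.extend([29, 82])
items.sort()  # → [-16, -9, 8, 14, 26, 29, 63, 82]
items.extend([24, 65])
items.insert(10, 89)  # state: [-16, -9, 8, 14, 26, 29, 63, 82, 24, 65, 89]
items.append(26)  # [-16, -9, 8, 14, 26, 29, 63, 82, 24, 65, 89, 26]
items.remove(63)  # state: [-16, -9, 8, 14, 26, 29, 82, 24, 65, 89, 26]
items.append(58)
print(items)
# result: [-16, -9, 8, 14, 26, 29, 82, 24, 65, 89, 26, 58]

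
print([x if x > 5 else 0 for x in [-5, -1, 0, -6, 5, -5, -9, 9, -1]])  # [0, 0, 0, 0, 0, 0, 0, 9, 0]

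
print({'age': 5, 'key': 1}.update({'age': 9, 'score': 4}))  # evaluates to None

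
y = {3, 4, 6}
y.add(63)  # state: {3, 4, 6, 63}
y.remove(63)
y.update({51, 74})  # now {3, 4, 6, 51, 74}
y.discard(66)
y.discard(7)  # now {3, 4, 6, 51, 74}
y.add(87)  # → {3, 4, 6, 51, 74, 87}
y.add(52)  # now {3, 4, 6, 51, 52, 74, 87}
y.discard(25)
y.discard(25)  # {3, 4, 6, 51, 52, 74, 87}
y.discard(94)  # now {3, 4, 6, 51, 52, 74, 87}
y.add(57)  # {3, 4, 6, 51, 52, 57, 74, 87}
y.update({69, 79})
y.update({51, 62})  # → {3, 4, 6, 51, 52, 57, 62, 69, 74, 79, 87}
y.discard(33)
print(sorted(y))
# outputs [3, 4, 6, 51, 52, 57, 62, 69, 74, 79, 87]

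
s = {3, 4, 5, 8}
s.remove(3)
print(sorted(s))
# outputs [4, 5, 8]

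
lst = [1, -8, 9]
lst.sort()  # [-8, 1, 9]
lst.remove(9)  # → [-8, 1]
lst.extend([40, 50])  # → [-8, 1, 40, 50]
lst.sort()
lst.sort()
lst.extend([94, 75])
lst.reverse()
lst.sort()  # [-8, 1, 40, 50, 75, 94]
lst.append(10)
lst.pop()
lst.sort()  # [-8, 1, 40, 50, 75, 94]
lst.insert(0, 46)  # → [46, -8, 1, 40, 50, 75, 94]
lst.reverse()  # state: [94, 75, 50, 40, 1, -8, 46]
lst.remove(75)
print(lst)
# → [94, 50, 40, 1, -8, 46]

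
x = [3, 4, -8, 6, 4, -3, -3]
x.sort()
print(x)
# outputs [-8, -3, -3, 3, 4, 4, 6]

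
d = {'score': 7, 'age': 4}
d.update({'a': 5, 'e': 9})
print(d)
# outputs {'score': 7, 'age': 4, 'a': 5, 'e': 9}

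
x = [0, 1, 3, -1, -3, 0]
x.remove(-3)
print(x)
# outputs [0, 1, 3, -1, 0]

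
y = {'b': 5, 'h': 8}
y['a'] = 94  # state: {'b': 5, 'h': 8, 'a': 94}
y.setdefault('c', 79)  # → 79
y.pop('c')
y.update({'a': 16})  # {'b': 5, 'h': 8, 'a': 16}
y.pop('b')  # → 5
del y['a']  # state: {'h': 8}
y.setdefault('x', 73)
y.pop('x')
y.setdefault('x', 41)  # 41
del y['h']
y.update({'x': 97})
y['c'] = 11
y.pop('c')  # 11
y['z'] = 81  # {'x': 97, 'z': 81}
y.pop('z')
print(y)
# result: {'x': 97}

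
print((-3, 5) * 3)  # (-3, 5, -3, 5, -3, 5)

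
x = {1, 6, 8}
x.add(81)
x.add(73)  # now {1, 6, 8, 73, 81}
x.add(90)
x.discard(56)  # {1, 6, 8, 73, 81, 90}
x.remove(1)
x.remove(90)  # {6, 8, 73, 81}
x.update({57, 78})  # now {6, 8, 57, 73, 78, 81}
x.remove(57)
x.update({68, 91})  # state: {6, 8, 68, 73, 78, 81, 91}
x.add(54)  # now {6, 8, 54, 68, 73, 78, 81, 91}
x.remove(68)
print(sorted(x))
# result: [6, 8, 54, 73, 78, 81, 91]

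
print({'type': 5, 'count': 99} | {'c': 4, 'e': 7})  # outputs {'type': 5, 'count': 99, 'c': 4, 'e': 7}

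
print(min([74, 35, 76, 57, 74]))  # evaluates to 35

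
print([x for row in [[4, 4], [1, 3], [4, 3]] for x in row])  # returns [4, 4, 1, 3, 4, 3]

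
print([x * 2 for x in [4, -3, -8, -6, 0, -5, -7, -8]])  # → [8, -6, -16, -12, 0, -10, -14, -16]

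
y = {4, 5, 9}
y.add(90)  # {4, 5, 9, 90}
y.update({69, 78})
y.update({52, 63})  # {4, 5, 9, 52, 63, 69, 78, 90}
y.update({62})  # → {4, 5, 9, 52, 62, 63, 69, 78, 90}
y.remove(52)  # {4, 5, 9, 62, 63, 69, 78, 90}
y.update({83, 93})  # {4, 5, 9, 62, 63, 69, 78, 83, 90, 93}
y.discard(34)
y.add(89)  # {4, 5, 9, 62, 63, 69, 78, 83, 89, 90, 93}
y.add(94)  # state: {4, 5, 9, 62, 63, 69, 78, 83, 89, 90, 93, 94}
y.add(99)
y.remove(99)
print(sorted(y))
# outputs [4, 5, 9, 62, 63, 69, 78, 83, 89, 90, 93, 94]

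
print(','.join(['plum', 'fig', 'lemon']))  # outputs plum,fig,lemon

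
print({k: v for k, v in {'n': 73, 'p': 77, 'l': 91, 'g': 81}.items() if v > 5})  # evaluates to {'n': 73, 'p': 77, 'l': 91, 'g': 81}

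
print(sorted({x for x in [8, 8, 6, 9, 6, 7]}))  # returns [6, 7, 8, 9]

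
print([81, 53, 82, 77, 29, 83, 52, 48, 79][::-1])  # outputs [79, 48, 52, 83, 29, 77, 82, 53, 81]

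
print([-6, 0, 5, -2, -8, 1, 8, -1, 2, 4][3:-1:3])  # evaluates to [-2, 8]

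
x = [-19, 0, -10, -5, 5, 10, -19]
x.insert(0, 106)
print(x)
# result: [106, -19, 0, -10, -5, 5, 10, -19]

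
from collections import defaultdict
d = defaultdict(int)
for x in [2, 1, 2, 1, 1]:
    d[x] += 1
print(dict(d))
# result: {2: 2, 1: 3}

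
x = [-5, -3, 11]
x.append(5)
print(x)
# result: [-5, -3, 11, 5]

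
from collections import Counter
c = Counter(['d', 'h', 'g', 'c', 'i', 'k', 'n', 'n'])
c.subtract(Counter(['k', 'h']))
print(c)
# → Counter({'n': 2, 'd': 1, 'g': 1, 'c': 1, 'i': 1, 'h': 0, 'k': 0})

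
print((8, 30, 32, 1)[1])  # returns 30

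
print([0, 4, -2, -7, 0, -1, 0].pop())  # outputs 0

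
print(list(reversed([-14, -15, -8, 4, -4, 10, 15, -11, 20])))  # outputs [20, -11, 15, 10, -4, 4, -8, -15, -14]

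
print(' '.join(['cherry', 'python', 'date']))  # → cherry python date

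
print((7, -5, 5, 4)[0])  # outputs 7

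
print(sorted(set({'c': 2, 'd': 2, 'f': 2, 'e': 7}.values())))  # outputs [2, 7]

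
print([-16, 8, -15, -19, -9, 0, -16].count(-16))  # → 2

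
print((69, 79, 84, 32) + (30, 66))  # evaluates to (69, 79, 84, 32, 30, 66)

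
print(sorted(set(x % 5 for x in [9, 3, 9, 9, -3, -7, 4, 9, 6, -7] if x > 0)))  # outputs [1, 3, 4]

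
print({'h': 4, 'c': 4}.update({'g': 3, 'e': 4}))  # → None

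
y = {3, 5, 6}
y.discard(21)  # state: {3, 5, 6}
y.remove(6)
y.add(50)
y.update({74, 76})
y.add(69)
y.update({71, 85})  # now {3, 5, 50, 69, 71, 74, 76, 85}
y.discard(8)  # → {3, 5, 50, 69, 71, 74, 76, 85}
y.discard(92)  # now {3, 5, 50, 69, 71, 74, 76, 85}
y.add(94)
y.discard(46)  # {3, 5, 50, 69, 71, 74, 76, 85, 94}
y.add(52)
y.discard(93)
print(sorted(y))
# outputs [3, 5, 50, 52, 69, 71, 74, 76, 85, 94]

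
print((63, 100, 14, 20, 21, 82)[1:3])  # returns (100, 14)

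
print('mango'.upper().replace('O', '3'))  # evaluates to MANG3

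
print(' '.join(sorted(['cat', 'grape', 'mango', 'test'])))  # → cat grape mango test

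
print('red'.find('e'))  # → 1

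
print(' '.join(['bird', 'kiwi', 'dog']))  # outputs bird kiwi dog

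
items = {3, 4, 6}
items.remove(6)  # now {3, 4}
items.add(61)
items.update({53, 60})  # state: {3, 4, 53, 60, 61}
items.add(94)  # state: {3, 4, 53, 60, 61, 94}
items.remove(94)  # {3, 4, 53, 60, 61}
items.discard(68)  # {3, 4, 53, 60, 61}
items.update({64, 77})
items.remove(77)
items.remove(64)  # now {3, 4, 53, 60, 61}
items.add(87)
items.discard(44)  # {3, 4, 53, 60, 61, 87}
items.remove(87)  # {3, 4, 53, 60, 61}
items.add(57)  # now {3, 4, 53, 57, 60, 61}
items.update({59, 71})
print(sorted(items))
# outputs [3, 4, 53, 57, 59, 60, 61, 71]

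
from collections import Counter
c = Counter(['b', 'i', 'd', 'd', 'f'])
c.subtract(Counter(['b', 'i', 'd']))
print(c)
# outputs Counter({'d': 1, 'f': 1, 'b': 0, 'i': 0})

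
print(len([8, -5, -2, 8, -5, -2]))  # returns 6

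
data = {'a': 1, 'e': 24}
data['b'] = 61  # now {'a': 1, 'e': 24, 'b': 61}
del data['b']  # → {'a': 1, 'e': 24}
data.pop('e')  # 24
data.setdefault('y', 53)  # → 53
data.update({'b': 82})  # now {'a': 1, 'y': 53, 'b': 82}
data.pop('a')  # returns 1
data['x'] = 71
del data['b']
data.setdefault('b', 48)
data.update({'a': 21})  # {'y': 53, 'x': 71, 'b': 48, 'a': 21}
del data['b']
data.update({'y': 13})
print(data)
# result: {'y': 13, 'x': 71, 'a': 21}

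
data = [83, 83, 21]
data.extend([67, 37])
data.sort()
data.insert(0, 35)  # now [35, 21, 37, 67, 83, 83]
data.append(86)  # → [35, 21, 37, 67, 83, 83, 86]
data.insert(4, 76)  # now [35, 21, 37, 67, 76, 83, 83, 86]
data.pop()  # 86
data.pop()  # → 83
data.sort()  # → [21, 35, 37, 67, 76, 83]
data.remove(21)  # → [35, 37, 67, 76, 83]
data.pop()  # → 83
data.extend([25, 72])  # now [35, 37, 67, 76, 25, 72]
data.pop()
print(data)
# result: [35, 37, 67, 76, 25]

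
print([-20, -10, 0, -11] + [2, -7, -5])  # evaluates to [-20, -10, 0, -11, 2, -7, -5]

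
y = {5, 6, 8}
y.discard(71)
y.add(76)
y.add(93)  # {5, 6, 8, 76, 93}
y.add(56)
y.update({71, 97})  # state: {5, 6, 8, 56, 71, 76, 93, 97}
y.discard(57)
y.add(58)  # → {5, 6, 8, 56, 58, 71, 76, 93, 97}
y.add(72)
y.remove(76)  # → {5, 6, 8, 56, 58, 71, 72, 93, 97}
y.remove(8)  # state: {5, 6, 56, 58, 71, 72, 93, 97}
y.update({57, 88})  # {5, 6, 56, 57, 58, 71, 72, 88, 93, 97}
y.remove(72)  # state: {5, 6, 56, 57, 58, 71, 88, 93, 97}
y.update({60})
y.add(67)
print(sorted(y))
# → [5, 6, 56, 57, 58, 60, 67, 71, 88, 93, 97]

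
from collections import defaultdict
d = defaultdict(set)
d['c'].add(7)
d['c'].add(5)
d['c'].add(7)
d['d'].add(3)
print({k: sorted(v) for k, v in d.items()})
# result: {'c': [5, 7], 'd': [3]}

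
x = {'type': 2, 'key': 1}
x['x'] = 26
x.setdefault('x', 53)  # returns 26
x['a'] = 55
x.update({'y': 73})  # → {'type': 2, 'key': 1, 'x': 26, 'a': 55, 'y': 73}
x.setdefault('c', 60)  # 60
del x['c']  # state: {'type': 2, 'key': 1, 'x': 26, 'a': 55, 'y': 73}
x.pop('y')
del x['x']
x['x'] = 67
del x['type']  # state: {'key': 1, 'a': 55, 'x': 67}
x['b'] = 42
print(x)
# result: {'key': 1, 'a': 55, 'x': 67, 'b': 42}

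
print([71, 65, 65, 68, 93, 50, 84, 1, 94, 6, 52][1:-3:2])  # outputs [65, 68, 50, 1]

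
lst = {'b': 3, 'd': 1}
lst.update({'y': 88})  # {'b': 3, 'd': 1, 'y': 88}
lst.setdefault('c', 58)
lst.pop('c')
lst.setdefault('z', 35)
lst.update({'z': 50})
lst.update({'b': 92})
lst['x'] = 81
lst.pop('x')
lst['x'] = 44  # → {'b': 92, 'd': 1, 'y': 88, 'z': 50, 'x': 44}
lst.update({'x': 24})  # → {'b': 92, 'd': 1, 'y': 88, 'z': 50, 'x': 24}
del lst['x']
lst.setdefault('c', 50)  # 50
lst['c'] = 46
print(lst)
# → {'b': 92, 'd': 1, 'y': 88, 'z': 50, 'c': 46}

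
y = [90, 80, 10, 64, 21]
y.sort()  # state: [10, 21, 64, 80, 90]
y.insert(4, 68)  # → [10, 21, 64, 80, 68, 90]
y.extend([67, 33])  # [10, 21, 64, 80, 68, 90, 67, 33]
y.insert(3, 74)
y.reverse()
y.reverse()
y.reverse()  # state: [33, 67, 90, 68, 80, 74, 64, 21, 10]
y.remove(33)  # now [67, 90, 68, 80, 74, 64, 21, 10]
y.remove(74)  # [67, 90, 68, 80, 64, 21, 10]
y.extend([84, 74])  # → [67, 90, 68, 80, 64, 21, 10, 84, 74]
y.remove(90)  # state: [67, 68, 80, 64, 21, 10, 84, 74]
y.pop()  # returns 74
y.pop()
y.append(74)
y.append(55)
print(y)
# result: [67, 68, 80, 64, 21, 10, 74, 55]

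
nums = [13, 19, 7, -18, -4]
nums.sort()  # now [-18, -4, 7, 13, 19]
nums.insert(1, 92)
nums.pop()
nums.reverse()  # [13, 7, -4, 92, -18]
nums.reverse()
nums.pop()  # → 13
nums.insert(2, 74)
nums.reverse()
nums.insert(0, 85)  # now [85, 7, -4, 74, 92, -18]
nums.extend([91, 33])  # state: [85, 7, -4, 74, 92, -18, 91, 33]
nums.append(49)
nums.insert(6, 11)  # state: [85, 7, -4, 74, 92, -18, 11, 91, 33, 49]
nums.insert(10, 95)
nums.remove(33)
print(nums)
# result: [85, 7, -4, 74, 92, -18, 11, 91, 49, 95]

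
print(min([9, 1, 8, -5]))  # -5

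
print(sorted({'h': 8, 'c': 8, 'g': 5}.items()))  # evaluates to [('c', 8), ('g', 5), ('h', 8)]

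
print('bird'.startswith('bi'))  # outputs True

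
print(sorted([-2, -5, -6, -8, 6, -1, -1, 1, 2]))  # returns [-8, -6, -5, -2, -1, -1, 1, 2, 6]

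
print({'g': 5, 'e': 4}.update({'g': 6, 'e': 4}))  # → None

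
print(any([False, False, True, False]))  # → True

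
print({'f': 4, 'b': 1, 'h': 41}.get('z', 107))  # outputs 107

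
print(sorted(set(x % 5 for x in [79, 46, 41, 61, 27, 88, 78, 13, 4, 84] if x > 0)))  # [1, 2, 3, 4]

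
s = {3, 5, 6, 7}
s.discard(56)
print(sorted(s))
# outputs [3, 5, 6, 7]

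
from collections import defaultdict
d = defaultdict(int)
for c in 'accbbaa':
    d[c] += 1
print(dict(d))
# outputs {'a': 3, 'c': 2, 'b': 2}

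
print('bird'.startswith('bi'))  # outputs True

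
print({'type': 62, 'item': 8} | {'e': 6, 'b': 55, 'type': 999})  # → {'type': 999, 'item': 8, 'e': 6, 'b': 55}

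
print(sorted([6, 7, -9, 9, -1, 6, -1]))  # [-9, -1, -1, 6, 6, 7, 9]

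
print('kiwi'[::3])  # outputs ki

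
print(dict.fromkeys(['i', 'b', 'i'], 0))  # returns {'i': 0, 'b': 0}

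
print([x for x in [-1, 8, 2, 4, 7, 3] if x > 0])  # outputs [8, 2, 4, 7, 3]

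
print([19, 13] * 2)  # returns [19, 13, 19, 13]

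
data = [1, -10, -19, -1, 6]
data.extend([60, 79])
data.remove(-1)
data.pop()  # 79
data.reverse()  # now [60, 6, -19, -10, 1]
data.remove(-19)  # [60, 6, -10, 1]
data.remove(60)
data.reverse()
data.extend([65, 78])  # [1, -10, 6, 65, 78]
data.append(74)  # [1, -10, 6, 65, 78, 74]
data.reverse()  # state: [74, 78, 65, 6, -10, 1]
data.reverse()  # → [1, -10, 6, 65, 78, 74]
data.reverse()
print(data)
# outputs [74, 78, 65, 6, -10, 1]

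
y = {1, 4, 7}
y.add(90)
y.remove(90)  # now {1, 4, 7}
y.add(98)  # {1, 4, 7, 98}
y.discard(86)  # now {1, 4, 7, 98}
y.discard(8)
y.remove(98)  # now {1, 4, 7}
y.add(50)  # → {1, 4, 7, 50}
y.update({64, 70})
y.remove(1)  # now {4, 7, 50, 64, 70}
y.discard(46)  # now {4, 7, 50, 64, 70}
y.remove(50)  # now {4, 7, 64, 70}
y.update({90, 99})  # {4, 7, 64, 70, 90, 99}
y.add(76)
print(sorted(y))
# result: [4, 7, 64, 70, 76, 90, 99]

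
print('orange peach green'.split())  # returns ['orange', 'peach', 'green']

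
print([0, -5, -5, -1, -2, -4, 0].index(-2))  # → 4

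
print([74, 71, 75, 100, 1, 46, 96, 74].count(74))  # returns 2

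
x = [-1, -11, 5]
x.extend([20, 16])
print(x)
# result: [-1, -11, 5, 20, 16]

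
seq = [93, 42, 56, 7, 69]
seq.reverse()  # [69, 7, 56, 42, 93]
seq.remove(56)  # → [69, 7, 42, 93]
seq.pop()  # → 93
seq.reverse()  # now [42, 7, 69]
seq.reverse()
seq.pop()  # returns 42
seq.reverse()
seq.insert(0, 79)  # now [79, 7, 69]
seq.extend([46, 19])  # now [79, 7, 69, 46, 19]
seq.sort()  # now [7, 19, 46, 69, 79]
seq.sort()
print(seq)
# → [7, 19, 46, 69, 79]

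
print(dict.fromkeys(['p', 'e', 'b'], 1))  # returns {'p': 1, 'e': 1, 'b': 1}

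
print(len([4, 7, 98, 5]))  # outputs 4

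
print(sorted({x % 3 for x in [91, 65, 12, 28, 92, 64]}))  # [0, 1, 2]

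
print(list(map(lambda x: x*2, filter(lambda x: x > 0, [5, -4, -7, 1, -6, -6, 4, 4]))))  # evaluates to [10, 2, 8, 8]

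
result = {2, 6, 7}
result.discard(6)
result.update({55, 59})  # {2, 7, 55, 59}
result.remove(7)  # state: {2, 55, 59}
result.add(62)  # {2, 55, 59, 62}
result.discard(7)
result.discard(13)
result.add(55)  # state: {2, 55, 59, 62}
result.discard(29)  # {2, 55, 59, 62}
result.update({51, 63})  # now {2, 51, 55, 59, 62, 63}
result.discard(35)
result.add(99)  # {2, 51, 55, 59, 62, 63, 99}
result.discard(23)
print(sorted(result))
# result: [2, 51, 55, 59, 62, 63, 99]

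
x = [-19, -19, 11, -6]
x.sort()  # [-19, -19, -6, 11]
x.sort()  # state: [-19, -19, -6, 11]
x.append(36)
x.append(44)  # [-19, -19, -6, 11, 36, 44]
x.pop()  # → 44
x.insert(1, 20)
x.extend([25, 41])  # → [-19, 20, -19, -6, 11, 36, 25, 41]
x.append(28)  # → [-19, 20, -19, -6, 11, 36, 25, 41, 28]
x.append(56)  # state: [-19, 20, -19, -6, 11, 36, 25, 41, 28, 56]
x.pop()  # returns 56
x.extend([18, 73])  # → [-19, 20, -19, -6, 11, 36, 25, 41, 28, 18, 73]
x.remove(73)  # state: [-19, 20, -19, -6, 11, 36, 25, 41, 28, 18]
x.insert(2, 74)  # [-19, 20, 74, -19, -6, 11, 36, 25, 41, 28, 18]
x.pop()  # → 18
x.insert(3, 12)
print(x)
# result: [-19, 20, 74, 12, -19, -6, 11, 36, 25, 41, 28]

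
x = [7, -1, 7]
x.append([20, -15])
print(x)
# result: [7, -1, 7, [20, -15]]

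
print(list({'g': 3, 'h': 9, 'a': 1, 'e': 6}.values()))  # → [3, 9, 1, 6]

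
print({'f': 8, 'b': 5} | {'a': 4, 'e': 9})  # {'f': 8, 'b': 5, 'a': 4, 'e': 9}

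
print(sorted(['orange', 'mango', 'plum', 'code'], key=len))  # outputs ['plum', 'code', 'mango', 'orange']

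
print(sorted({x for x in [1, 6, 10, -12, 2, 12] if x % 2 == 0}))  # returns [-12, 2, 6, 10, 12]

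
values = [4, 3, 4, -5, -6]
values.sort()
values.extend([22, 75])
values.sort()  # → [-6, -5, 3, 4, 4, 22, 75]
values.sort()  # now [-6, -5, 3, 4, 4, 22, 75]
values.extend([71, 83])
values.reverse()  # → [83, 71, 75, 22, 4, 4, 3, -5, -6]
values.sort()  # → [-6, -5, 3, 4, 4, 22, 71, 75, 83]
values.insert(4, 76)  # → [-6, -5, 3, 4, 76, 4, 22, 71, 75, 83]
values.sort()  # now [-6, -5, 3, 4, 4, 22, 71, 75, 76, 83]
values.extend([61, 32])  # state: [-6, -5, 3, 4, 4, 22, 71, 75, 76, 83, 61, 32]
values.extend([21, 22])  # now [-6, -5, 3, 4, 4, 22, 71, 75, 76, 83, 61, 32, 21, 22]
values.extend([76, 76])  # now [-6, -5, 3, 4, 4, 22, 71, 75, 76, 83, 61, 32, 21, 22, 76, 76]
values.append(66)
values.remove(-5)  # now [-6, 3, 4, 4, 22, 71, 75, 76, 83, 61, 32, 21, 22, 76, 76, 66]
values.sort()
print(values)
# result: [-6, 3, 4, 4, 21, 22, 22, 32, 61, 66, 71, 75, 76, 76, 76, 83]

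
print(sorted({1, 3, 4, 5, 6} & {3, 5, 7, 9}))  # [3, 5]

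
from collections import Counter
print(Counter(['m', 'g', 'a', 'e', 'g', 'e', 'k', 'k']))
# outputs Counter({'g': 2, 'e': 2, 'k': 2, 'm': 1, 'a': 1})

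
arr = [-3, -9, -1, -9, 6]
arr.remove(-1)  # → [-3, -9, -9, 6]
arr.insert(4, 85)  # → [-3, -9, -9, 6, 85]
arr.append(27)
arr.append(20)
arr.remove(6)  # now [-3, -9, -9, 85, 27, 20]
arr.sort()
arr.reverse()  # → [85, 27, 20, -3, -9, -9]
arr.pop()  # -9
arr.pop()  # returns -9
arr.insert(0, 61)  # [61, 85, 27, 20, -3]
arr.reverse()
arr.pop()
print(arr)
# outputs [-3, 20, 27, 85]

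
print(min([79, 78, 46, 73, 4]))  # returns 4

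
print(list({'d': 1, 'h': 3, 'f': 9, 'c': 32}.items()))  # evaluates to [('d', 1), ('h', 3), ('f', 9), ('c', 32)]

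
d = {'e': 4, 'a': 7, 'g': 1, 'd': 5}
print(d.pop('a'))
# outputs 7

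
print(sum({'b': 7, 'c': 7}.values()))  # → 14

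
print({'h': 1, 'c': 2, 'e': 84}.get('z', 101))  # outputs 101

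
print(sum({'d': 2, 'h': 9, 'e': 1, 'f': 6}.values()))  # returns 18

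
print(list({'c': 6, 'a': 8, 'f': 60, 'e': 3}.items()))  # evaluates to [('c', 6), ('a', 8), ('f', 60), ('e', 3)]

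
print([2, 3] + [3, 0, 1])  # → [2, 3, 3, 0, 1]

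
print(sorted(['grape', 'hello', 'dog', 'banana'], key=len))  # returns ['dog', 'grape', 'hello', 'banana']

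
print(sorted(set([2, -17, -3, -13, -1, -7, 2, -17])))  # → [-17, -13, -7, -3, -1, 2]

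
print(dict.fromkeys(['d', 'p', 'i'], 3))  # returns {'d': 3, 'p': 3, 'i': 3}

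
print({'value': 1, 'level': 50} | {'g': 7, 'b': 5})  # {'value': 1, 'level': 50, 'g': 7, 'b': 5}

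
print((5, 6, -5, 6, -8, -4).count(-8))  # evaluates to 1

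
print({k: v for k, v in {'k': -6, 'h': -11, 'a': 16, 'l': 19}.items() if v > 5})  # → {'a': 16, 'l': 19}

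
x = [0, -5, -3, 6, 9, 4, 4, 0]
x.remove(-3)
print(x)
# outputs [0, -5, 6, 9, 4, 4, 0]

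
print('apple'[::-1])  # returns elppa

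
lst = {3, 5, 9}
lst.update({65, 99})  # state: {3, 5, 9, 65, 99}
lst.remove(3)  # {5, 9, 65, 99}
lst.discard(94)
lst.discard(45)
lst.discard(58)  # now {5, 9, 65, 99}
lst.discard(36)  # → {5, 9, 65, 99}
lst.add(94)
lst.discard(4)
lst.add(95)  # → {5, 9, 65, 94, 95, 99}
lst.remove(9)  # {5, 65, 94, 95, 99}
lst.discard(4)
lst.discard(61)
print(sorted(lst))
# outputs [5, 65, 94, 95, 99]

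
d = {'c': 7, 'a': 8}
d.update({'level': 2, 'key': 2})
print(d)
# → {'c': 7, 'a': 8, 'level': 2, 'key': 2}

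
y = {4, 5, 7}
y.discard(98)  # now {4, 5, 7}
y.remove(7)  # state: {4, 5}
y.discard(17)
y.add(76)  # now {4, 5, 76}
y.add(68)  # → {4, 5, 68, 76}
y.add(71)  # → {4, 5, 68, 71, 76}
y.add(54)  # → {4, 5, 54, 68, 71, 76}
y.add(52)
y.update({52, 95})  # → {4, 5, 52, 54, 68, 71, 76, 95}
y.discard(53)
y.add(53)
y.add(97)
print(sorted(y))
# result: [4, 5, 52, 53, 54, 68, 71, 76, 95, 97]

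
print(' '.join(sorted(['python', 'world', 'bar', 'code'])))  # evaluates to bar code python world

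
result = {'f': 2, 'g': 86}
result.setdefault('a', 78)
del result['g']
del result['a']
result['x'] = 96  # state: {'f': 2, 'x': 96}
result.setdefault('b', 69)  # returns 69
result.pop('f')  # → 2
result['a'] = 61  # {'x': 96, 'b': 69, 'a': 61}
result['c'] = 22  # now {'x': 96, 'b': 69, 'a': 61, 'c': 22}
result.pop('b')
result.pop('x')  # 96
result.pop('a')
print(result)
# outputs {'c': 22}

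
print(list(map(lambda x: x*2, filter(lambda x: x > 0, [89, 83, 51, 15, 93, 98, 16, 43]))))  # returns [178, 166, 102, 30, 186, 196, 32, 86]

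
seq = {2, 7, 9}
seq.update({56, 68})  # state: {2, 7, 9, 56, 68}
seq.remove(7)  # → {2, 9, 56, 68}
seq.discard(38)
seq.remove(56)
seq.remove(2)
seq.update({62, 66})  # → {9, 62, 66, 68}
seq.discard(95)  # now {9, 62, 66, 68}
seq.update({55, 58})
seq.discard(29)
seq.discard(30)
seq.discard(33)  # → {9, 55, 58, 62, 66, 68}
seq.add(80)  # {9, 55, 58, 62, 66, 68, 80}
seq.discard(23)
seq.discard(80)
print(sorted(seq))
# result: [9, 55, 58, 62, 66, 68]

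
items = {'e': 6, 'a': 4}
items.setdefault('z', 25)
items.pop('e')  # 6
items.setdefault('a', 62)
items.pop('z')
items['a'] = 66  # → {'a': 66}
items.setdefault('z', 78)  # 78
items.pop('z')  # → 78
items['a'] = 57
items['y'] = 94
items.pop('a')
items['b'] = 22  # {'y': 94, 'b': 22}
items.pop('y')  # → 94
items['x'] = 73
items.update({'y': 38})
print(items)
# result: {'b': 22, 'x': 73, 'y': 38}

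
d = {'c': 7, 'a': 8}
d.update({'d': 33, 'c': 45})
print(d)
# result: {'c': 45, 'a': 8, 'd': 33}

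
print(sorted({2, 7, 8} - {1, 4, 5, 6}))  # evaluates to [2, 7, 8]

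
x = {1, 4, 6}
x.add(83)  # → {1, 4, 6, 83}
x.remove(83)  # {1, 4, 6}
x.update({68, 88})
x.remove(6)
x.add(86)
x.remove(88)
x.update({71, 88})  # {1, 4, 68, 71, 86, 88}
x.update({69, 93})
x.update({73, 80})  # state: {1, 4, 68, 69, 71, 73, 80, 86, 88, 93}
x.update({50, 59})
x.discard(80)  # {1, 4, 50, 59, 68, 69, 71, 73, 86, 88, 93}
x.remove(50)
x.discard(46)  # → {1, 4, 59, 68, 69, 71, 73, 86, 88, 93}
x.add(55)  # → {1, 4, 55, 59, 68, 69, 71, 73, 86, 88, 93}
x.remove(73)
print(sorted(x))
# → [1, 4, 55, 59, 68, 69, 71, 86, 88, 93]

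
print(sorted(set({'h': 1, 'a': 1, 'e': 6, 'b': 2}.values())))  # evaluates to [1, 2, 6]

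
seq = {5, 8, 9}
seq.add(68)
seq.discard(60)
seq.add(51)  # {5, 8, 9, 51, 68}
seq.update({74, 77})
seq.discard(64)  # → {5, 8, 9, 51, 68, 74, 77}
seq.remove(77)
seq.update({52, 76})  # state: {5, 8, 9, 51, 52, 68, 74, 76}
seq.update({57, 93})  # {5, 8, 9, 51, 52, 57, 68, 74, 76, 93}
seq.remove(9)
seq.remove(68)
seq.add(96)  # {5, 8, 51, 52, 57, 74, 76, 93, 96}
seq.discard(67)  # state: {5, 8, 51, 52, 57, 74, 76, 93, 96}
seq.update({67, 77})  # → {5, 8, 51, 52, 57, 67, 74, 76, 77, 93, 96}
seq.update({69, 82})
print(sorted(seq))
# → [5, 8, 51, 52, 57, 67, 69, 74, 76, 77, 82, 93, 96]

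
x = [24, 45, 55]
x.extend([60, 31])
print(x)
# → [24, 45, 55, 60, 31]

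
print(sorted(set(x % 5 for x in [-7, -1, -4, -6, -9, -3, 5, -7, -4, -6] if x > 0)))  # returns [0]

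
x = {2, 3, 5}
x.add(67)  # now {2, 3, 5, 67}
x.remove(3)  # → {2, 5, 67}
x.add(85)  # {2, 5, 67, 85}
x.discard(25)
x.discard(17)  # {2, 5, 67, 85}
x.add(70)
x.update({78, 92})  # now {2, 5, 67, 70, 78, 85, 92}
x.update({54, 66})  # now {2, 5, 54, 66, 67, 70, 78, 85, 92}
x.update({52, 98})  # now {2, 5, 52, 54, 66, 67, 70, 78, 85, 92, 98}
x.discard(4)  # {2, 5, 52, 54, 66, 67, 70, 78, 85, 92, 98}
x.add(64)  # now {2, 5, 52, 54, 64, 66, 67, 70, 78, 85, 92, 98}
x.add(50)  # {2, 5, 50, 52, 54, 64, 66, 67, 70, 78, 85, 92, 98}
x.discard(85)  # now {2, 5, 50, 52, 54, 64, 66, 67, 70, 78, 92, 98}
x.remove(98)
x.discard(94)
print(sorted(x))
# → [2, 5, 50, 52, 54, 64, 66, 67, 70, 78, 92]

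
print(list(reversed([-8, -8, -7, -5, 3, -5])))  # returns [-5, 3, -5, -7, -8, -8]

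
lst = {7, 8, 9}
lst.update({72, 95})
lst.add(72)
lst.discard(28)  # {7, 8, 9, 72, 95}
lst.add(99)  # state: {7, 8, 9, 72, 95, 99}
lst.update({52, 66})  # {7, 8, 9, 52, 66, 72, 95, 99}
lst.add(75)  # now {7, 8, 9, 52, 66, 72, 75, 95, 99}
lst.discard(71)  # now {7, 8, 9, 52, 66, 72, 75, 95, 99}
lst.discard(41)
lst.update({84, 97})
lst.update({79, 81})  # {7, 8, 9, 52, 66, 72, 75, 79, 81, 84, 95, 97, 99}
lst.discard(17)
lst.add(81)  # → {7, 8, 9, 52, 66, 72, 75, 79, 81, 84, 95, 97, 99}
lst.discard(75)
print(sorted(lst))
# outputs [7, 8, 9, 52, 66, 72, 79, 81, 84, 95, 97, 99]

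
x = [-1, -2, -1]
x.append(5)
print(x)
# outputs [-1, -2, -1, 5]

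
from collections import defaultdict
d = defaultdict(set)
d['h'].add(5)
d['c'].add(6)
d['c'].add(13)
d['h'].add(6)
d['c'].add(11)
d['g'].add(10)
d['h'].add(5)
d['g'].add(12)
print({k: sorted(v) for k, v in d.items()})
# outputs {'h': [5, 6], 'c': [6, 11, 13], 'g': [10, 12]}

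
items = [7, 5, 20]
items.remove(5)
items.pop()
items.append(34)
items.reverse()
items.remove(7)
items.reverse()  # [34]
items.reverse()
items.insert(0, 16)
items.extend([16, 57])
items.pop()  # 57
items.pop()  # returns 16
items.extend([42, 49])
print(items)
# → [16, 34, 42, 49]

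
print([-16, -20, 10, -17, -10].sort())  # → None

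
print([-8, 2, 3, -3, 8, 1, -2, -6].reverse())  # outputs None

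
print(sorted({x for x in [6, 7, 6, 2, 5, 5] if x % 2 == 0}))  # [2, 6]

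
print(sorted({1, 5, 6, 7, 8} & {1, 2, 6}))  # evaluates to [1, 6]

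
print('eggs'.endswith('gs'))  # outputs True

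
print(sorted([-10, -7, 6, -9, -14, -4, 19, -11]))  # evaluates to [-14, -11, -10, -9, -7, -4, 6, 19]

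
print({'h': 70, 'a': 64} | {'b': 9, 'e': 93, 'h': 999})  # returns {'h': 999, 'a': 64, 'b': 9, 'e': 93}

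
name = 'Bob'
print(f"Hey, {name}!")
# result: Hey, Bob!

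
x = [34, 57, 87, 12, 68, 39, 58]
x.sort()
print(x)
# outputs [12, 34, 39, 57, 58, 68, 87]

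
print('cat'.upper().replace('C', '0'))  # 0AT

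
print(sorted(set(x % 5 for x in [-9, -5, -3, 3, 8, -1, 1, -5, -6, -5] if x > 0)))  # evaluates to [1, 3]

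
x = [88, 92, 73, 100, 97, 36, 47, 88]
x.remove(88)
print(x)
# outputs [92, 73, 100, 97, 36, 47, 88]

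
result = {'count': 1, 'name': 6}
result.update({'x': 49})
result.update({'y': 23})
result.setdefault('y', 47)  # 23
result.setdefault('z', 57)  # 57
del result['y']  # {'count': 1, 'name': 6, 'x': 49, 'z': 57}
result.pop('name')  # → 6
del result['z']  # {'count': 1, 'x': 49}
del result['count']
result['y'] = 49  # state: {'x': 49, 'y': 49}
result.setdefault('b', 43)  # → 43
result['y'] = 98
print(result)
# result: {'x': 49, 'y': 98, 'b': 43}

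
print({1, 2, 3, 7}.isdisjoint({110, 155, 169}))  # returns True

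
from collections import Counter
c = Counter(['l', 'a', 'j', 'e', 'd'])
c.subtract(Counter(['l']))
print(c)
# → Counter({'a': 1, 'j': 1, 'e': 1, 'd': 1, 'l': 0})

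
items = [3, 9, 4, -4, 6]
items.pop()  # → 6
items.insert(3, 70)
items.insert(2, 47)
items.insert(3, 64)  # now [3, 9, 47, 64, 4, 70, -4]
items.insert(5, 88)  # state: [3, 9, 47, 64, 4, 88, 70, -4]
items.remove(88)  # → [3, 9, 47, 64, 4, 70, -4]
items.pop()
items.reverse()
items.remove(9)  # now [70, 4, 64, 47, 3]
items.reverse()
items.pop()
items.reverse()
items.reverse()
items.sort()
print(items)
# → [3, 4, 47, 64]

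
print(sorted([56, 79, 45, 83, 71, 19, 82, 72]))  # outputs [19, 45, 56, 71, 72, 79, 82, 83]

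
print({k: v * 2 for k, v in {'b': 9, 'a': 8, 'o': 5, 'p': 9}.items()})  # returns {'b': 18, 'a': 16, 'o': 10, 'p': 18}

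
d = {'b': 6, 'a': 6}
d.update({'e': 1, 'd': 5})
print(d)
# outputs {'b': 6, 'a': 6, 'e': 1, 'd': 5}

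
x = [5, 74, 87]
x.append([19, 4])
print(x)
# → [5, 74, 87, [19, 4]]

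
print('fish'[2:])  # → sh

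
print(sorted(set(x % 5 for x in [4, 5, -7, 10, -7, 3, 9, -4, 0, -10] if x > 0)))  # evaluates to [0, 3, 4]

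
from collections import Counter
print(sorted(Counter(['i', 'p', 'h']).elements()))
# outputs ['h', 'i', 'p']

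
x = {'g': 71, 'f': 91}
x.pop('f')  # 91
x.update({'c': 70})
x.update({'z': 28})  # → {'g': 71, 'c': 70, 'z': 28}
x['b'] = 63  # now {'g': 71, 'c': 70, 'z': 28, 'b': 63}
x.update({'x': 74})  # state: {'g': 71, 'c': 70, 'z': 28, 'b': 63, 'x': 74}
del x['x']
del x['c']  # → {'g': 71, 'z': 28, 'b': 63}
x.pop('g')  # 71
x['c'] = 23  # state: {'z': 28, 'b': 63, 'c': 23}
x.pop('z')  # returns 28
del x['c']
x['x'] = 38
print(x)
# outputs {'b': 63, 'x': 38}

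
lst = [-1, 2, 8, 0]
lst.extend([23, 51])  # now [-1, 2, 8, 0, 23, 51]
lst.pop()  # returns 51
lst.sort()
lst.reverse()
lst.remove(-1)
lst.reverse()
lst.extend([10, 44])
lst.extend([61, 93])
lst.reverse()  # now [93, 61, 44, 10, 23, 8, 2, 0]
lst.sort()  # [0, 2, 8, 10, 23, 44, 61, 93]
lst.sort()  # [0, 2, 8, 10, 23, 44, 61, 93]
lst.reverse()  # [93, 61, 44, 23, 10, 8, 2, 0]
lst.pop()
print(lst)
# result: [93, 61, 44, 23, 10, 8, 2]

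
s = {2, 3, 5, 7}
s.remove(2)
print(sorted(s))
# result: [3, 5, 7]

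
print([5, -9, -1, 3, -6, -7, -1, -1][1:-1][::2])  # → [-9, 3, -7]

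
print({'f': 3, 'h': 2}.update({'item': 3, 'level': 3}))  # None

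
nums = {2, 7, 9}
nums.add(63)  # {2, 7, 9, 63}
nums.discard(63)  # {2, 7, 9}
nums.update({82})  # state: {2, 7, 9, 82}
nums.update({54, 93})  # {2, 7, 9, 54, 82, 93}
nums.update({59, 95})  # {2, 7, 9, 54, 59, 82, 93, 95}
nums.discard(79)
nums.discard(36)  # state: {2, 7, 9, 54, 59, 82, 93, 95}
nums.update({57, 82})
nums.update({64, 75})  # {2, 7, 9, 54, 57, 59, 64, 75, 82, 93, 95}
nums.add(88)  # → {2, 7, 9, 54, 57, 59, 64, 75, 82, 88, 93, 95}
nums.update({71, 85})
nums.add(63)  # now {2, 7, 9, 54, 57, 59, 63, 64, 71, 75, 82, 85, 88, 93, 95}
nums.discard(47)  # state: {2, 7, 9, 54, 57, 59, 63, 64, 71, 75, 82, 85, 88, 93, 95}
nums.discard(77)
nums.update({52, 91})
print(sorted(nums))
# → [2, 7, 9, 52, 54, 57, 59, 63, 64, 71, 75, 82, 85, 88, 91, 93, 95]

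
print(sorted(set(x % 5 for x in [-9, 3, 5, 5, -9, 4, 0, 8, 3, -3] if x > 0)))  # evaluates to [0, 3, 4]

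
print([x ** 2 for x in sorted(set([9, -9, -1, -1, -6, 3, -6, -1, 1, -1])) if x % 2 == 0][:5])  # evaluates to [36]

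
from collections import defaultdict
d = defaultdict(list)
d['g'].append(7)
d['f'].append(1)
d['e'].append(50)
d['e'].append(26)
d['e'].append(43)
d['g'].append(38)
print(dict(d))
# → {'g': [7, 38], 'f': [1], 'e': [50, 26, 43]}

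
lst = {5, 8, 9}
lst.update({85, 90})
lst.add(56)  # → {5, 8, 9, 56, 85, 90}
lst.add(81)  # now {5, 8, 9, 56, 81, 85, 90}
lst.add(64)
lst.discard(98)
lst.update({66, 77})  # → {5, 8, 9, 56, 64, 66, 77, 81, 85, 90}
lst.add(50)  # {5, 8, 9, 50, 56, 64, 66, 77, 81, 85, 90}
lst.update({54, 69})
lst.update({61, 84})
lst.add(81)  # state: {5, 8, 9, 50, 54, 56, 61, 64, 66, 69, 77, 81, 84, 85, 90}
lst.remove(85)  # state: {5, 8, 9, 50, 54, 56, 61, 64, 66, 69, 77, 81, 84, 90}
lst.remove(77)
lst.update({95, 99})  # {5, 8, 9, 50, 54, 56, 61, 64, 66, 69, 81, 84, 90, 95, 99}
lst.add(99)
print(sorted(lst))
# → [5, 8, 9, 50, 54, 56, 61, 64, 66, 69, 81, 84, 90, 95, 99]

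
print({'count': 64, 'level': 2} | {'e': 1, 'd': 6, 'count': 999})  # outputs {'count': 999, 'level': 2, 'e': 1, 'd': 6}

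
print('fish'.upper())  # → FISH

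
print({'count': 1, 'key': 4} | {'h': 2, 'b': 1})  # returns {'count': 1, 'key': 4, 'h': 2, 'b': 1}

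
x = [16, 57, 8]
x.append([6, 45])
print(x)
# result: [16, 57, 8, [6, 45]]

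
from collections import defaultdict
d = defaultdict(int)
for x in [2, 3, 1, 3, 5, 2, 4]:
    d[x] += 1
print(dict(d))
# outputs {2: 2, 3: 2, 1: 1, 5: 1, 4: 1}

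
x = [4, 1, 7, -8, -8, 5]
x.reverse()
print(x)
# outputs [5, -8, -8, 7, 1, 4]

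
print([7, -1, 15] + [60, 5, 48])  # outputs [7, -1, 15, 60, 5, 48]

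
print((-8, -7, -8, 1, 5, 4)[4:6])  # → (5, 4)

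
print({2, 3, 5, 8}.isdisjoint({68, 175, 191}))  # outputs True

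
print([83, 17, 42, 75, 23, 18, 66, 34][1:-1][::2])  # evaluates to [17, 75, 18]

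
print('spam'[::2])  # sa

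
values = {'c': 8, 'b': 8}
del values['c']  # {'b': 8}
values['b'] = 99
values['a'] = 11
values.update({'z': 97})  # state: {'b': 99, 'a': 11, 'z': 97}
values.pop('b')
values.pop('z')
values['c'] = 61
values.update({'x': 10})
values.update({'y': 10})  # {'a': 11, 'c': 61, 'x': 10, 'y': 10}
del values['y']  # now {'a': 11, 'c': 61, 'x': 10}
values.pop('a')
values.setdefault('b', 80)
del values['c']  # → {'x': 10, 'b': 80}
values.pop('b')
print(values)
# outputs {'x': 10}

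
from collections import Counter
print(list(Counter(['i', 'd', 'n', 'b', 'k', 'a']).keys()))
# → ['i', 'd', 'n', 'b', 'k', 'a']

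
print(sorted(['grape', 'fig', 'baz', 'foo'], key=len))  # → ['fig', 'baz', 'foo', 'grape']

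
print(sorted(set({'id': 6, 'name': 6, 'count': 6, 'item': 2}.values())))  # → [2, 6]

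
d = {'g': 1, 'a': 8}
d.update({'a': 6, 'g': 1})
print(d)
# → {'g': 1, 'a': 6}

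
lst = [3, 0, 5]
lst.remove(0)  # [3, 5]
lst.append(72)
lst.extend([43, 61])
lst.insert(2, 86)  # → [3, 5, 86, 72, 43, 61]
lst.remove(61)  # [3, 5, 86, 72, 43]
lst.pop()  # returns 43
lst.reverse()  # [72, 86, 5, 3]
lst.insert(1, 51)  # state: [72, 51, 86, 5, 3]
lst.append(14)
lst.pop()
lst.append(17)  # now [72, 51, 86, 5, 3, 17]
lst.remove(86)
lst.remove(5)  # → [72, 51, 3, 17]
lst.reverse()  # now [17, 3, 51, 72]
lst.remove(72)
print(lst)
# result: [17, 3, 51]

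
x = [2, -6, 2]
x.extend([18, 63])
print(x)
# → [2, -6, 2, 18, 63]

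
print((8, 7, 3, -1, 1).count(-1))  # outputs 1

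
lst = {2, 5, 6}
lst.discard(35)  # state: {2, 5, 6}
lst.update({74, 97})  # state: {2, 5, 6, 74, 97}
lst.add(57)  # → {2, 5, 6, 57, 74, 97}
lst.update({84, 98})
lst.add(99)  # {2, 5, 6, 57, 74, 84, 97, 98, 99}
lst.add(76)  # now {2, 5, 6, 57, 74, 76, 84, 97, 98, 99}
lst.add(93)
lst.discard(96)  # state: {2, 5, 6, 57, 74, 76, 84, 93, 97, 98, 99}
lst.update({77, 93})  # {2, 5, 6, 57, 74, 76, 77, 84, 93, 97, 98, 99}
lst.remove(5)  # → {2, 6, 57, 74, 76, 77, 84, 93, 97, 98, 99}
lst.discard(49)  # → {2, 6, 57, 74, 76, 77, 84, 93, 97, 98, 99}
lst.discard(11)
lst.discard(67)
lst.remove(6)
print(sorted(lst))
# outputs [2, 57, 74, 76, 77, 84, 93, 97, 98, 99]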